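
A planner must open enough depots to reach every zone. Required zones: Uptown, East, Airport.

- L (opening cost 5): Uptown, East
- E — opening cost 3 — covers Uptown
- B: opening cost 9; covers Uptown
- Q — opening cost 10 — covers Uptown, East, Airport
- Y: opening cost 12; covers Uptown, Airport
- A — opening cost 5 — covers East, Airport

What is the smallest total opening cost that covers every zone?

This is an integer covering problem.
The greedy cost-per-new-zone heuristic would pick L and A for 10, but a cheaper cover exists.
Choose E and A: together they cover Uptown, East, Airport — every zone.
Total opening cost: 3 + 5 = 8.
No cover costs less than 8.

8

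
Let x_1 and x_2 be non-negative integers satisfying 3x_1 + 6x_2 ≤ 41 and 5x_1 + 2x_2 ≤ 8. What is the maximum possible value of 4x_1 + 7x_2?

(x_1,x_2)=(0,4): 3·0+6·4=24≤41, 5·0+2·4=8≤8, objective 28.
(x_1,x_2)=(0,3): 3·0+6·3=18≤41, 5·0+2·3=6≤8, objective 21.
No feasible integer point exceeds 28.

28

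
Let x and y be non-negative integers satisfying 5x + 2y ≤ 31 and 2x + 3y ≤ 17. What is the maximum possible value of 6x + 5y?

(x,y)=(5,2): 5·5+2·2=29≤31, 2·5+3·2=16≤17, objective 40.
(x,y)=(4,3): 5·4+2·3=26≤31, 2·4+3·3=17≤17, objective 39.
(x,y)=(5,1): 5·5+2·1=27≤31, 2·5+3·1=13≤17, objective 35.
Maximum is 40 at (x,y)=(5,2).

40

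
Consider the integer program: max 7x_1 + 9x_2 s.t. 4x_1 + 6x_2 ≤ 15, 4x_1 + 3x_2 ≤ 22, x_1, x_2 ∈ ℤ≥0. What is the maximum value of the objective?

23

(x_1,x_2)=(2,1): 4·2+6·1=14≤15, 4·2+3·1=11≤22, objective 23.
(x_1,x_2)=(3,0): 4·3+6·0=12≤15, 4·3+3·0=12≤22, objective 21.
(x_1,x_2)=(1,1): 4·1+6·1=10≤15, 4·1+3·1=7≤22, objective 16.
No feasible integer point exceeds 23.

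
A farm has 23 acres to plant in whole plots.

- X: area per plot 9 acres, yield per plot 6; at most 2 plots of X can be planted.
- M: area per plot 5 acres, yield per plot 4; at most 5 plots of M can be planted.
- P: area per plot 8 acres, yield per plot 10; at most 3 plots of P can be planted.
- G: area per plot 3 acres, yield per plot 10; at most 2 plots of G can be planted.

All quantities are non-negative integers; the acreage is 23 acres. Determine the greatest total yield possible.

40

2×P and 2×G: area 22 ≤ 23, yield 2·10 + 2·10 = 40.
1×X, 1×P, and 2×G: area 23 ≤ 23, yield 1·6 + 1·10 + 2·10 = 36.
Best is 40.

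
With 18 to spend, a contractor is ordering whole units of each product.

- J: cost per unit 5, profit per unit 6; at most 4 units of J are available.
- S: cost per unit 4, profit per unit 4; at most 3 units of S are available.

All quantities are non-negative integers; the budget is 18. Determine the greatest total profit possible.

20

This is a bounded integer knapsack.
Take 2×J and 2×S: cost 18 ≤ 18, profit 2·6 + 2·4 = 20.
No other integer combination yields more.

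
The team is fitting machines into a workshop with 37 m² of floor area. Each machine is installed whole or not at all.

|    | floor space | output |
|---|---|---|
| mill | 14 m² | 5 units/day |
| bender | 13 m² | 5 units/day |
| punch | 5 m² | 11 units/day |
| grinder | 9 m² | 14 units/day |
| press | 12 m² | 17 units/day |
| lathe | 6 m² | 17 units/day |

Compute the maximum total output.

Allowing fractional choices, the relaxed optimum would be about 60.9, but machines are indivisible.
punch + grinder + press + lathe: floor space 5 + 9 + 12 + 6 = 32 ≤ 37, output 11 + 14 + 17 + 17 = 59.
bender + punch + press + lathe: floor space 13 + 5 + 12 + 6 = 36 ≤ 37, output 5 + 11 + 17 + 17 = 50.
Best is punch, grinder, press, and lathe with total output 59.

59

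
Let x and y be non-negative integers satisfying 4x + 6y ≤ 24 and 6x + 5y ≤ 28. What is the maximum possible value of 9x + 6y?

39

(x,y)=(3,2) is feasible, giving 39.
(x,y)=(4,0) is feasible, giving 36.
(x,y)=(3,1) is feasible, giving 33.
(x,y)=(2,2) is feasible, giving 30.
The best lattice point is (3,2), giving 39.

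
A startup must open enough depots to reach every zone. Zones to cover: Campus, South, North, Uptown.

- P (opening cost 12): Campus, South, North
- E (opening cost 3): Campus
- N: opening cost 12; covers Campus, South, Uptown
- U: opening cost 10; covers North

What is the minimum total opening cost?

This is an integer covering problem.
The greedy cost-per-new-zone heuristic would pick E, P, and N for 27, but a cheaper cover exists.
Choose N and U: together they cover Campus, South, North, Uptown — every zone.
Total opening cost: 12 + 10 = 22.
No cover costs less than 22.

22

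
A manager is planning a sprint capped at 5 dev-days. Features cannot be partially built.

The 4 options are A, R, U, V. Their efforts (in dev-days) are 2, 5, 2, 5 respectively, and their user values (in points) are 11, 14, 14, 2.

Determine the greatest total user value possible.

Treat it as a binary knapsack problem.
U: effort 2 ≤ 5, user value 14.
A + U: effort 2 + 2 = 4 ≤ 5, user value 11 + 14 = 25.
R: effort 5 ≤ 5, user value 14.
Best is A and U with total user value 25.

25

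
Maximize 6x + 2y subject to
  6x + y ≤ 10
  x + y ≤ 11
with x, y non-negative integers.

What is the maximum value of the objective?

20

(x,y)=(0,10) is feasible, giving 20.
(x,y)=(0,9) is feasible, giving 18.
No feasible integer point exceeds 20.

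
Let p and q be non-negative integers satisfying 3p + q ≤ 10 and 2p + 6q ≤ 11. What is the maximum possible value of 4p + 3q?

12

Relaxing integrality, the LP optimum is 14.69 at (p,q) = (3.06, 0.812), which is not an integer point.
(p,q)=(3,0): 3·3+1·0=9≤10, 2·3+6·0=6≤11, objective 12.
(p,q)=(2,1): 3·2+1·1=7≤10, 2·2+6·1=10≤11, objective 11.
(p,q)=(2,0): 3·2+1·0=6≤10, 2·2+6·0=4≤11, objective 8.
The best lattice point is (3,0), giving 12.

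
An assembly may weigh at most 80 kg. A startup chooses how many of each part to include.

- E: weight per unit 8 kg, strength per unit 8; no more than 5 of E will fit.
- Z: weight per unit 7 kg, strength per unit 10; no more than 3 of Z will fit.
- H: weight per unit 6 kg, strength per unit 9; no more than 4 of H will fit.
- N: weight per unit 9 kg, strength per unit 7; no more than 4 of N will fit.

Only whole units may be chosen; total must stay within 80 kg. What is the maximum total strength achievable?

4×E, 3×Z, and 4×H: weight 77 ≤ 80, strength 4·8 + 3·10 + 4·9 = 98.
3×E, 3×Z, 4×H, and 1×N: weight 78 ≤ 80, strength 3·8 + 3·10 + 4·9 + 1·7 = 97.
Best is 98.

98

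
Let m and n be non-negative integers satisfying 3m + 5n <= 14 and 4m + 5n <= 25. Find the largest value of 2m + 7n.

(m,n)=(1,2): 3·1+5·2=13≤14, 4·1+5·2=14≤25, objective 16.
(m,n)=(0,2): 3·0+5·2=10≤14, 4·0+5·2=10≤25, objective 14.
(m,n)=(2,1): 3·2+5·1=11≤14, 4·2+5·1=13≤25, objective 11.
(m,n)=(1,1): 3·1+5·1=8≤14, 4·1+5·1=9≤25, objective 9.
The best lattice point is (1,2), giving 16.

16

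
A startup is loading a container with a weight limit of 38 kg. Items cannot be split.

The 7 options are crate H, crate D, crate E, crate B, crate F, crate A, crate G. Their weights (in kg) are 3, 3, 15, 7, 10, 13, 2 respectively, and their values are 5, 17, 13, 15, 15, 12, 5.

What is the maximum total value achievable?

Treat it as a binary knapsack problem.
crate H + crate D + crate B + crate F + crate A + crate G: weight 3 + 3 + 7 + 10 + 13 + 2 = 38 ≤ 38, value 5 + 17 + 15 + 15 + 12 + 5 = 69.
crate D + crate E + crate B + crate F + crate G: weight 3 + 15 + 7 + 10 + 2 = 37 ≤ 38, value 17 + 13 + 15 + 15 + 5 = 65.
Best is crate H, crate D, crate B, crate F, crate A, and crate G with total value 69.

69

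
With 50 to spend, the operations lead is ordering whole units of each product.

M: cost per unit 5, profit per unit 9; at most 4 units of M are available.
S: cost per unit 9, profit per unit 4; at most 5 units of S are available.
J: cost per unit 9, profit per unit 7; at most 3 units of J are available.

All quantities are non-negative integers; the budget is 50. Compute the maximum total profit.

Take 4×M and 3×J: cost 47 ≤ 50, profit 4·9 + 3·7 = 57.
M has the best ratio (9/5) and is taken to its limit of 4; remaining capacity is filled optimally with the others.

57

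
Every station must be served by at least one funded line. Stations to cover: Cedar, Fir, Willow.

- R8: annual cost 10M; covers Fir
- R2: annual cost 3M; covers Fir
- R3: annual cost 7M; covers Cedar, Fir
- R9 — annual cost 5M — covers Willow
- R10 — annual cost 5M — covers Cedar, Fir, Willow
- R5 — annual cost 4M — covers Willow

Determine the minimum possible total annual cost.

This is an integer covering problem.
R10 alone covers Cedar, Fir, Willow — every station.
Total annual cost: 5.
No cover costs less than 5.

5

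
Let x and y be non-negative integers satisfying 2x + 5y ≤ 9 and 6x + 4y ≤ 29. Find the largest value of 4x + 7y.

(x,y)=(4,0): 2·4+5·0=8≤9, 6·4+4·0=24≤29, objective 16.
(x,y)=(3,0): 2·3+5·0=6≤9, 6·3+4·0=18≤29, objective 12.
The best lattice point is (4,0), giving 16.

16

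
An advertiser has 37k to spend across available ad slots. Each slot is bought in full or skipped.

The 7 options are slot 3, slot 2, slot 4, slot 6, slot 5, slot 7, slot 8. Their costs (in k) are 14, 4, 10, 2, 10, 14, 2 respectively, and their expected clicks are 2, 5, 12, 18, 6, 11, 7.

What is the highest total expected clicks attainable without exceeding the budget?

This is an integer program with binary decision variables.
slot 2 + slot 4 + slot 6 + slot 5 + slot 8: cost 4 + 10 + 2 + 10 + 2 = 28 ≤ 37, expected clicks 5 + 12 + 18 + 6 + 7 = 48.
slot 2 + slot 4 + slot 6 + slot 7 + slot 8: cost 4 + 10 + 2 + 14 + 2 = 32 ≤ 37, expected clicks 5 + 12 + 18 + 11 + 7 = 53.
Best is slot 2, slot 4, slot 6, slot 7, and slot 8 with total expected clicks 53.

53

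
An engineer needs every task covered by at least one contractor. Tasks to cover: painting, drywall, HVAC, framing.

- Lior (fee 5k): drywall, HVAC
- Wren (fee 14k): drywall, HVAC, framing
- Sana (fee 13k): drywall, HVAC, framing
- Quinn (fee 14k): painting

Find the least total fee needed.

27

The greedy cost-per-new-task heuristic would pick Lior, Sana, and Quinn for 32, but a cheaper cover exists.
Choose Sana and Quinn: together they cover painting, drywall, HVAC, framing — every task.
Total fee: 13 + 14 = 27.
No cover costs less than 27.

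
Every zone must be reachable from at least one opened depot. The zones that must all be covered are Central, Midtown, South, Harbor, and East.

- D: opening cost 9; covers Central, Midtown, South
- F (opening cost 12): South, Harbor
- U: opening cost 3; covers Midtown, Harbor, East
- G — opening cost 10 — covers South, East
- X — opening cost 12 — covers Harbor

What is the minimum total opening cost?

12

Choose D and U: together they cover Central, Midtown, South, Harbor, East — every zone.
Total opening cost: 9 + 3 = 12.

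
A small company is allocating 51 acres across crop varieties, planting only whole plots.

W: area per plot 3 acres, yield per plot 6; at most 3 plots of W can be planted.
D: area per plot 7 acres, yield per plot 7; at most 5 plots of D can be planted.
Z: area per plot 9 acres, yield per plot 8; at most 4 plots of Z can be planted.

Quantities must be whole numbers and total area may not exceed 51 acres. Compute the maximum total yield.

56

This is a bounded integer knapsack.
Take 3×W, 2×D, and 3×Z: area 50 ≤ 51, yield 3·6 + 2·7 + 3·8 = 56.
W has the best ratio (6/3) and is taken to its limit of 3; remaining capacity is filled optimally with the others.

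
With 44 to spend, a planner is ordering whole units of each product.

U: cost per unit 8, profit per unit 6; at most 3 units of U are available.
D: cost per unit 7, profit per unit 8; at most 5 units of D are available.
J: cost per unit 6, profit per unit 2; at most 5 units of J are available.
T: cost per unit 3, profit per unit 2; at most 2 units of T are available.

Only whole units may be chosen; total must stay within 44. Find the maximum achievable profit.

46

This is a bounded integer knapsack.
D has the best ratio (8/7); taking only D gives at most 5×8 = 40 (stopped by the supply cap of 5).
Mixing does better — 1×U and 5×D: cost 43 ≤ 44, profit 1·6 + 5·8 = 46.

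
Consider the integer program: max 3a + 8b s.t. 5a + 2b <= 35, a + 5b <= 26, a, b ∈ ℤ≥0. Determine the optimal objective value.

47

The continuous relaxation peaks at (5.35, 4.13) with value 49.09; rounding to a feasible lattice point costs some objective.
(a,b)=(5,4): 5·5+2·4=33≤35, 1·5+5·4=25≤26, objective 47.
(a,b)=(4,4): 5·4+2·4=28≤35, 1·4+5·4=24≤26, objective 44.
(a,b)=(5,3): 5·5+2·3=31≤35, 1·5+5·3=20≤26, objective 39.
(a,b)=(4,3): 5·4+2·3=26≤35, 1·4+5·3=19≤26, objective 36.
No feasible integer point exceeds 47.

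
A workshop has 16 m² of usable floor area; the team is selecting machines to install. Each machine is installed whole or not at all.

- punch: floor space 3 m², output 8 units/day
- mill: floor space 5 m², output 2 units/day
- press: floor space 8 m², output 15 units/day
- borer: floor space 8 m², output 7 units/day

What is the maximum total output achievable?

Treat it as a binary knapsack problem.
Allowing fractional choices, the relaxed optimum would be about 27.4, but machines are indivisible.
punch + mill + press: floor space 3 + 5 + 8 = 16 ≤ 16, output 8 + 2 + 15 = 25.
punch + press: floor space 3 + 8 = 11 ≤ 16, output 8 + 15 = 23.
press + borer: floor space 8 + 8 = 16 ≤ 16, output 15 + 7 = 22.
Best is punch, mill, and press with total output 25.

25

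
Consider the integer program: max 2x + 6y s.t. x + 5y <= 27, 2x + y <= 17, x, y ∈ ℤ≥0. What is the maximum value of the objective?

36

The continuous relaxation peaks at (6.44, 4.11) with value 37.56; rounding to a feasible lattice point costs some objective.
(x,y)=(6,4): 1·6+5·4=26≤27, 2·6+1·4=16≤17, objective 36.
(x,y)=(5,4): 1·5+5·4=25≤27, 2·5+1·4=14≤17, objective 34.
(x,y)=(7,3): 1·7+5·3=22≤27, 2·7+1·3=17≤17, objective 32.
(x,y)=(6,3): 1·6+5·3=21≤27, 2·6+1·3=15≤17, objective 30.
Maximum is 36 at (x,y)=(6,4).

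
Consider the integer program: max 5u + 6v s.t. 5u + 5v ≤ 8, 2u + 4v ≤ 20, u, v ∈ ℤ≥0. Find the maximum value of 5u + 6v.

6

Relaxing integrality, the LP optimum is 9.60 at (u,v) = (0, 1.6), which is not an integer point.
(u,v)=(0,1): 5·0+5·1=5≤8, 2·0+4·1=4≤20, objective 6.
(u,v)=(1,0): 5·1+5·0=5≤8, 2·1+4·0=2≤20, objective 5.
(u,v)=(0,0): 5·0+5·0=0≤8, 2·0+4·0=0≤20, objective 0.
No feasible integer point exceeds 6.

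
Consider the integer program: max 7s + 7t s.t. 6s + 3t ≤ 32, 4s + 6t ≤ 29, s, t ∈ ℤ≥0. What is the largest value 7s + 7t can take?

42

The continuous relaxation peaks at (4.38, 1.92) with value 44.04; rounding to a feasible lattice point costs some objective.
(s,t)=(4,2): 6·4+3·2=30≤32, 4·4+6·2=28≤29, objective 42.
(s,t)=(5,0): 6·5+3·0=30≤32, 4·5+6·0=20≤29, objective 35.
(s,t)=(3,2): 6·3+3·2=24≤32, 4·3+6·2=24≤29, objective 35.
The best lattice point is (4,2), giving 42.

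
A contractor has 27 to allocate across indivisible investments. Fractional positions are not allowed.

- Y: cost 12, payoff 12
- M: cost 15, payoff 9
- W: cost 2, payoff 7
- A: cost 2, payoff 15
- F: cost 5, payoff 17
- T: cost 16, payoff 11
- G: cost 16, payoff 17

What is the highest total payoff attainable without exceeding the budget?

Y + W + A + F: cost 12 + 2 + 2 + 5 = 21 ≤ 27, payoff 12 + 7 + 15 + 17 = 51.
W + A + F + T: cost 2 + 2 + 5 + 16 = 25 ≤ 27, payoff 7 + 15 + 17 + 11 = 50.
W + A + F + G: cost 2 + 2 + 5 + 16 = 25 ≤ 27, payoff 7 + 15 + 17 + 17 = 56.
Best is W, A, F, and G with total payoff 56.

56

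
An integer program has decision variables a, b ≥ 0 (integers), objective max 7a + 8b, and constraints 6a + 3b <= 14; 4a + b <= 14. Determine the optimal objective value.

32

Relaxing integrality, the LP optimum is 37.33 at (a,b) = (0, 4.67), which is not an integer point.
(a,b)=(0,4): 6·0+3·4=12≤14, 4·0+1·4=4≤14, objective 32.
(a,b)=(0,3): 6·0+3·3=9≤14, 4·0+1·3=3≤14, objective 24.
No feasible integer point exceeds 32.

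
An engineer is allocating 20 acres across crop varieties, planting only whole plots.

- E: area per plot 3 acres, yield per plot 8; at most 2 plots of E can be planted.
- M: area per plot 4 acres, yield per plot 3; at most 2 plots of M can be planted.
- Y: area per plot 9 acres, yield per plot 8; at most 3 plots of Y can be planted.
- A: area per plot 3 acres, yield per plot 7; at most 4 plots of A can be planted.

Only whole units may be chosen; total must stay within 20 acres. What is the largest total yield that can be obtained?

Take 2×E and 4×A: area 18 ≤ 20, yield 2·8 + 4·7 = 44.
E has the best ratio (8/3) and is taken to its limit of 2; remaining capacity is filled optimally with the others.

44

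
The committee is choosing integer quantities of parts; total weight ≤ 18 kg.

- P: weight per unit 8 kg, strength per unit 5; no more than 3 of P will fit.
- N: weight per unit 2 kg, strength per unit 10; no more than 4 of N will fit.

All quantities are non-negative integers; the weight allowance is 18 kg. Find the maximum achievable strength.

45

1×P and 4×N: weight 16 ≤ 18, strength 1·5 + 4·10 = 45.
4×N: weight 8 ≤ 18, strength 4·10 = 40.
Best is 45.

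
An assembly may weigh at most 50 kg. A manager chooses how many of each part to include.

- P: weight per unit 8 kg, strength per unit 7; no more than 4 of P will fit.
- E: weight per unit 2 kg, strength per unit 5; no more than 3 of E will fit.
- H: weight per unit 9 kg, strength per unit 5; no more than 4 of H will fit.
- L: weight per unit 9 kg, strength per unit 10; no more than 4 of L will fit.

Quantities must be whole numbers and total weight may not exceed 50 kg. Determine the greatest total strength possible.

2×P, 3×E, and 3×L: weight 49 ≤ 50, strength 2·7 + 3·5 + 3·10 = 59.
1×P, 3×E, and 4×L: weight 50 ≤ 50, strength 1·7 + 3·5 + 4·10 = 62.
Best is 62.

62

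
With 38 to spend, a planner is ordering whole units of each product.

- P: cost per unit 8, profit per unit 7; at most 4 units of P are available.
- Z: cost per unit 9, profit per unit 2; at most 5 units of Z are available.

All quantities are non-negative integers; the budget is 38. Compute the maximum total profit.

28

3×P and 1×Z: cost 33 ≤ 38, profit 3·7 + 1·2 = 23.
4×P: cost 32 ≤ 38, profit 4·7 = 28.
Best is 28.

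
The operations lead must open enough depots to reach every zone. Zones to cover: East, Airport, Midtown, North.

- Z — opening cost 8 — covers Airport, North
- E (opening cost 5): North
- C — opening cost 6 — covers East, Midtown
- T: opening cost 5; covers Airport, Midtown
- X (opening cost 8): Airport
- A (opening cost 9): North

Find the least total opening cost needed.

The greedy cost-per-new-zone heuristic would pick T, E, and C for 16, but a cheaper cover exists.
Choose Z and C: together they cover East, Airport, Midtown, North — every zone.
Total opening cost: 8 + 6 = 14.
No cover costs less than 14.

14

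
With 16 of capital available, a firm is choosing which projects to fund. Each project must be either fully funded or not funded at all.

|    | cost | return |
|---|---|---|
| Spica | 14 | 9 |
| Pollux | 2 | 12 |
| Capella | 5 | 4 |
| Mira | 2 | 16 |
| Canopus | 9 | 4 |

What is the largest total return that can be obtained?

32

This is an integer program with binary decision variables.
Allowing fractional choices, the relaxed optimum would be about 36.5, but projects are indivisible.
Pollux + Capella + Mira: cost 2 + 5 + 2 = 9 ≤ 16, return 12 + 4 + 16 = 32.
Pollux + Mira + Canopus: cost 2 + 2 + 9 = 13 ≤ 16, return 12 + 16 + 4 = 32.
Pollux + Mira: cost 2 + 2 = 4 ≤ 16, return 12 + 16 = 28.
The maximum return is 32; one optimal choice is Pollux, Capella, and Mira.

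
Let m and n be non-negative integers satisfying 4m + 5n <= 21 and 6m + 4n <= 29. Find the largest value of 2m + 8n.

32

(m,n)=(0,4) is feasible, giving 32.
(m,n)=(1,3) is feasible, giving 26.
(m,n)=(0,3) is feasible, giving 24.
The best lattice point is (0,4), giving 32.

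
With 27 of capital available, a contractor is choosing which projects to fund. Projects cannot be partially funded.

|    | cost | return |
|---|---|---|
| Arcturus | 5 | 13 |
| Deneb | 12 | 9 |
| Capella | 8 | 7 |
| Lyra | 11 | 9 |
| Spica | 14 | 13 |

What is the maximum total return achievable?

Arcturus + Capella + Spica: cost 5 + 8 + 14 = 27 ≤ 27, return 13 + 7 + 13 = 33.
Arcturus + Deneb + Capella: cost 5 + 12 + 8 = 25 ≤ 27, return 13 + 9 + 7 = 29.
Arcturus + Capella + Lyra: cost 5 + 8 + 11 = 24 ≤ 27, return 13 + 7 + 9 = 29.
Best is Arcturus, Capella, and Spica with total return 33.

33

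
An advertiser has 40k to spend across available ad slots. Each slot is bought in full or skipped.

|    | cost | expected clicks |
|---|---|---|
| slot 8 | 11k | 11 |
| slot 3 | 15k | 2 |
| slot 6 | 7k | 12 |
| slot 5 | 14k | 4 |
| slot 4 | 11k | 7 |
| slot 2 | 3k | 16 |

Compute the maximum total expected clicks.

46

Treat it as a binary knapsack problem.
Allowing fractional choices, the relaxed optimum would be about 48.3, but ad slots are indivisible.
slot 8 + slot 3 + slot 6 + slot 2: cost 11 + 15 + 7 + 3 = 36 ≤ 40, expected clicks 11 + 2 + 12 + 16 = 41.
slot 8 + slot 6 + slot 4 + slot 2: cost 11 + 7 + 11 + 3 = 32 ≤ 40, expected clicks 11 + 12 + 7 + 16 = 46.
slot 8 + slot 6 + slot 5 + slot 2: cost 11 + 7 + 14 + 3 = 35 ≤ 40, expected clicks 11 + 12 + 4 + 16 = 43.
Best is slot 8, slot 6, slot 4, and slot 2 with total expected clicks 46.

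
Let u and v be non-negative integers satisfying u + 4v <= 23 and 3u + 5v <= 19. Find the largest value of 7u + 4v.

(u,v)=(6,0) is feasible, giving 42.
(u,v)=(5,0) is feasible, giving 35.
No feasible integer point exceeds 42.

42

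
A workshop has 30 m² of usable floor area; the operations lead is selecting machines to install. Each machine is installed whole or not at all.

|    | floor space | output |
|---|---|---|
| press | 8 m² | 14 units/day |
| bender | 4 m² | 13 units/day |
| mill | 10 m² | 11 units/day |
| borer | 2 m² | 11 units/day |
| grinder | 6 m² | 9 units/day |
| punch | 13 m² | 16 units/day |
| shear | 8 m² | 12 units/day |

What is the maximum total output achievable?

Allowing fractional choices, the relaxed optimum would be about 61.5, but machines are indivisible.
press + bender + mill + borer + grinder: floor space 8 + 4 + 10 + 2 + 6 = 30 ≤ 30, output 14 + 13 + 11 + 11 + 9 = 58.
press + bender + borer + grinder + shear: floor space 8 + 4 + 2 + 6 + 8 = 28 ≤ 30, output 14 + 13 + 11 + 9 + 12 = 59.
Best is press, bender, borer, grinder, and shear with total output 59.

59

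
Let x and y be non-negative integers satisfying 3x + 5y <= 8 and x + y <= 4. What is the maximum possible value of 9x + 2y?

18

The continuous relaxation peaks at (2.67, 0) with value 24.00; rounding to a feasible lattice point costs some objective.
(x,y)=(2,0): 3·2+5·0=6≤8, 1·2+1·0=2≤4, objective 18.
(x,y)=(1,1): 3·1+5·1=8≤8, 1·1+1·1=2≤4, objective 11.
(x,y)=(1,0): 3·1+5·0=3≤8, 1·1+1·0=1≤4, objective 9.
The best lattice point is (2,0), giving 18.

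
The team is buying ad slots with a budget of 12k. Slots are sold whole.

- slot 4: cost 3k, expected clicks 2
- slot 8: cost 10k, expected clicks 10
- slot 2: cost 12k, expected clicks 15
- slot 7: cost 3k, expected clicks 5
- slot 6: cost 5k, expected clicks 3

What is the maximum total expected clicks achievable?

slot 2: cost 12 ≤ 12, expected clicks 15.
slot 8: cost 10 ≤ 12, expected clicks 10.
Best is slot 2 with total expected clicks 15.

15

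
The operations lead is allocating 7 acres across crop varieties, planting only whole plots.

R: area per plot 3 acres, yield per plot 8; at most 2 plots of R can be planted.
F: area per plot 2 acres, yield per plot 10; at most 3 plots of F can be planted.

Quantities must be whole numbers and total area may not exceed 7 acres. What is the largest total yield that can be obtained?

3×F: area 6 ≤ 7, yield 3·10 = 30.
1×R and 2×F: area 7 ≤ 7, yield 1·8 + 2·10 = 28.
Best is 30.

30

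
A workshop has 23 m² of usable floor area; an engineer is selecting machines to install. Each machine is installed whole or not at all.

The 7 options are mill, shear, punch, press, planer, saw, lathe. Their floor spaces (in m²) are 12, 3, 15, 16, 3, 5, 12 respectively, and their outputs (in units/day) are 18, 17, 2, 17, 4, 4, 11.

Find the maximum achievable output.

mill + shear + planer: floor space 12 + 3 + 3 = 18 ≤ 23, output 18 + 17 + 4 = 39.
mill + shear + planer + saw: floor space 12 + 3 + 3 + 5 = 23 ≤ 23, output 18 + 17 + 4 + 4 = 43.
mill + shear + saw: floor space 12 + 3 + 5 = 20 ≤ 23, output 18 + 17 + 4 = 39.
Best is mill, shear, planer, and saw with total output 43.

43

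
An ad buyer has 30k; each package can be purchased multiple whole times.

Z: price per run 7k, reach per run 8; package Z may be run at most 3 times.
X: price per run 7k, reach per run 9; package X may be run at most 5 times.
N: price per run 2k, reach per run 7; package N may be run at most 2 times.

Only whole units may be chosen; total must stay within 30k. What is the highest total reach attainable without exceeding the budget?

4×X and 1×N: price 30 ≤ 30, reach 4·9 + 1·7 = 43.
1×Z, 3×X, and 1×N: price 30 ≤ 30, reach 1·8 + 3·9 + 1·7 = 42.
Best is 43.

43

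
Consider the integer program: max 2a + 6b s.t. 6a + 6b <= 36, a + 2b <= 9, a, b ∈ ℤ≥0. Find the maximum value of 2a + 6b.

The continuous relaxation peaks at (0, 4.5) with value 27.00; rounding to a feasible lattice point costs some objective.
(a,b)=(1,4): 6·1+6·4=30≤36, 1·1+2·4=9≤9, objective 26.
(a,b)=(0,4): 6·0+6·4=24≤36, 1·0+2·4=8≤9, objective 24.
(a,b)=(2,3): 6·2+6·3=30≤36, 1·2+2·3=8≤9, objective 22.
Maximum is 26 at (a,b)=(1,4).

26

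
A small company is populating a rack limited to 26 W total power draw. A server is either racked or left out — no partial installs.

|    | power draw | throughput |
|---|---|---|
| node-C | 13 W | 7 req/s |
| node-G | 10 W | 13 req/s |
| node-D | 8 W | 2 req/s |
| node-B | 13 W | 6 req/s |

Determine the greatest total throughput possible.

This is a 0-1 knapsack instance.
Take node-C and node-G: power draw 13 + 10 = 23 ≤ 26, throughput 7 + 13 = 20.
No other feasible combination does better.

20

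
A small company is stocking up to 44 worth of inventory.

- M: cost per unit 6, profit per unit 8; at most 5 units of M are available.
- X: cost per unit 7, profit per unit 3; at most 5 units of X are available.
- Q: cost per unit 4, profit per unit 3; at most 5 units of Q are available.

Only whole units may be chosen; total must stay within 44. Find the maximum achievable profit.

M has the best ratio (8/6); taking only M gives at most 5×8 = 40 (stopped by the supply cap of 5).
Mixing does better — 5×M and 3×Q: cost 42 ≤ 44, profit 5·8 + 3·3 = 49.

49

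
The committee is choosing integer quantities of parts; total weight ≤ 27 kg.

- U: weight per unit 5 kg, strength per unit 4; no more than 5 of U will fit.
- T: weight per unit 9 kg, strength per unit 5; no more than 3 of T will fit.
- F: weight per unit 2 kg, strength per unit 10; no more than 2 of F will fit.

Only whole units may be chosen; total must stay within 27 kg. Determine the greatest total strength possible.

36

This is a bounded integer knapsack.
F has the best ratio (10/2); taking only F gives at most 2×10 = 20 (stopped by the supply cap of 2).
Mixing does better — 4×U and 2×F: weight 24 ≤ 27, strength 4·4 + 2·10 = 36.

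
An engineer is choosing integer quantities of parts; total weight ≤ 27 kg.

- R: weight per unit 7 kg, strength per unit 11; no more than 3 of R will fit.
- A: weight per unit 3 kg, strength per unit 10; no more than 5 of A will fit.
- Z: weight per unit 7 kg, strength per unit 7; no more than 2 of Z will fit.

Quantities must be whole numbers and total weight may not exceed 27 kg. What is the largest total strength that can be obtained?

62

A has the best ratio (10/3); taking only A gives at most 5×10 = 50 (stopped by the supply cap of 5).
Mixing does better — 2×R and 4×A: weight 26 ≤ 27, strength 2·11 + 4·10 = 62.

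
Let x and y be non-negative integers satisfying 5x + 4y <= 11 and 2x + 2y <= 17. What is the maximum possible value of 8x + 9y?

18

Relaxing integrality, the LP optimum is 24.75 at (x,y) = (0, 2.75), which is not an integer point.
(x,y)=(0,2): 5·0+4·2=8≤11, 2·0+2·2=4≤17, objective 18.
(x,y)=(1,1): 5·1+4·1=9≤11, 2·1+2·1=4≤17, objective 17.
(x,y)=(0,1): 5·0+4·1=4≤11, 2·0+2·1=2≤17, objective 9.
No feasible integer point exceeds 18.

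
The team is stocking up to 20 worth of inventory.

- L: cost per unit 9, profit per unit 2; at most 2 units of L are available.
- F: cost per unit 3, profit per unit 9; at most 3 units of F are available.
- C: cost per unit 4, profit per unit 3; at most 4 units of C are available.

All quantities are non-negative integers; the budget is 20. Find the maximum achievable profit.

33

This is a bounded integer knapsack.
Take 3×F and 2×C: cost 17 ≤ 20, profit 3·9 + 2·3 = 33.
F has the best ratio (9/3) and is taken to its limit of 3; remaining capacity is filled optimally with the others.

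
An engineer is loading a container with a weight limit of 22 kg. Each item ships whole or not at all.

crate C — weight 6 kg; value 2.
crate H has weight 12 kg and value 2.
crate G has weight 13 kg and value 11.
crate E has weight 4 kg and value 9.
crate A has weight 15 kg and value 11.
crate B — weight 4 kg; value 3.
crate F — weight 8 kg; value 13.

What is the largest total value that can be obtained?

Allowing fractional choices, the relaxed optimum would be about 30.5, but items are indivisible.
crate C + crate E + crate B + crate F: weight 6 + 4 + 4 + 8 = 22 ≤ 22, value 2 + 9 + 3 + 13 = 27.
crate C + crate E + crate F: weight 6 + 4 + 8 = 18 ≤ 22, value 2 + 9 + 13 = 24.
crate E + crate B + crate F: weight 4 + 4 + 8 = 16 ≤ 22, value 9 + 3 + 13 = 25.
Best is crate C, crate E, crate B, and crate F with total value 27.

27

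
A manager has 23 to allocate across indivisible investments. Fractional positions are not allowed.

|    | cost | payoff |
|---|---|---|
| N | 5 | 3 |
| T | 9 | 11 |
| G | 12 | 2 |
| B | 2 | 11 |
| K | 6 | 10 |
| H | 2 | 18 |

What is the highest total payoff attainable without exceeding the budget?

Take T, B, K, and H: cost 9 + 2 + 6 + 2 = 19 ≤ 23, payoff 11 + 11 + 10 + 18 = 50.
No other feasible combination does better.

50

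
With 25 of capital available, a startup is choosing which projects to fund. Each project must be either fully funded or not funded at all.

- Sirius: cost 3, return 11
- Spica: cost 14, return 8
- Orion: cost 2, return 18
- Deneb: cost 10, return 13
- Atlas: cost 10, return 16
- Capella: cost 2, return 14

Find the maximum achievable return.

Take Orion, Deneb, Atlas, and Capella: cost 2 + 10 + 10 + 2 = 24 ≤ 25, return 18 + 13 + 16 + 14 = 61.
No other feasible combination does better.

61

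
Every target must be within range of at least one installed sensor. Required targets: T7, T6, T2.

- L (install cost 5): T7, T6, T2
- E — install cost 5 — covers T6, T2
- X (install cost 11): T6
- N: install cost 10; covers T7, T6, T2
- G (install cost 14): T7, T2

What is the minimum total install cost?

5

This is a weighted set-cover instance.
L alone covers T7, T6, T2 — every target.
Total install cost: 5.
No cover costs less than 5.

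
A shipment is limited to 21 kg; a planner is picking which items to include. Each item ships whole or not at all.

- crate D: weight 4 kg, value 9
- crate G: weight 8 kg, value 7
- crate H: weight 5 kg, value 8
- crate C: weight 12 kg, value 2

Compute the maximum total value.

24

Take crate D, crate G, and crate H: weight 4 + 8 + 5 = 17 ≤ 21, value 9 + 7 + 8 = 24.
No other feasible combination does better.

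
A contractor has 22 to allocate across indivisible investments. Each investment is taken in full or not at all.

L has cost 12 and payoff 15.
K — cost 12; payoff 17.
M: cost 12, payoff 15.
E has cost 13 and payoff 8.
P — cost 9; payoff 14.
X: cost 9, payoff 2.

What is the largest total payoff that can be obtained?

31

This is a 0-1 knapsack instance.
Take K and P: cost 12 + 9 = 21 ≤ 22, payoff 17 + 14 = 31.
No other feasible combination does better.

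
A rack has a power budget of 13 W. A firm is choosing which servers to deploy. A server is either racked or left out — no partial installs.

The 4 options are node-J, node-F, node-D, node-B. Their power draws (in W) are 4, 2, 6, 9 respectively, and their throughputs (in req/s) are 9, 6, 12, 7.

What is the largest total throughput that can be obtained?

27

Allowing fractional choices, the relaxed optimum would be about 27.8, but servers are indivisible.
node-J + node-D: power draw 4 + 6 = 10 ≤ 13, throughput 9 + 12 = 21.
node-J + node-F + node-D: power draw 4 + 2 + 6 = 12 ≤ 13, throughput 9 + 6 + 12 = 27.
node-F + node-D: power draw 2 + 6 = 8 ≤ 13, throughput 6 + 12 = 18.
Best is node-J, node-F, and node-D with total throughput 27.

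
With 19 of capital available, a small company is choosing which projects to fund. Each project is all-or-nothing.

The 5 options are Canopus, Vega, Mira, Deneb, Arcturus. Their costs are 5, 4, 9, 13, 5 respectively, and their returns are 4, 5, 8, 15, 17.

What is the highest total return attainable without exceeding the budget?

32

Deneb + Arcturus: cost 13 + 5 = 18 ≤ 19, return 15 + 17 = 32.
Vega + Mira + Arcturus: cost 4 + 9 + 5 = 18 ≤ 19, return 5 + 8 + 17 = 30.
Best is Deneb and Arcturus with total return 32.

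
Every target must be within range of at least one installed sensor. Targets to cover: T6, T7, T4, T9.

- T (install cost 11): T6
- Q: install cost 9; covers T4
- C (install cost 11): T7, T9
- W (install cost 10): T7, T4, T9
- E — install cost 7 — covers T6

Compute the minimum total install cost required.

This is a weighted set-cover instance.
Choose W and E: together they cover T6, T7, T4, T9 — every target.
Total install cost: 10 + 7 = 17.

17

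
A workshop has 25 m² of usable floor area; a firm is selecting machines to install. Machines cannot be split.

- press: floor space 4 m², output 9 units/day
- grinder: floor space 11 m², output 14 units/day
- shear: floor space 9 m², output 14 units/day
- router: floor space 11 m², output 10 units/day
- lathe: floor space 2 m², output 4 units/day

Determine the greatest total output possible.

37

press + grinder + shear: floor space 4 + 11 + 9 = 24 ≤ 25, output 9 + 14 + 14 = 37.
press + shear + router: floor space 4 + 9 + 11 = 24 ≤ 25, output 9 + 14 + 10 = 33.
Best is press, grinder, and shear with total output 37.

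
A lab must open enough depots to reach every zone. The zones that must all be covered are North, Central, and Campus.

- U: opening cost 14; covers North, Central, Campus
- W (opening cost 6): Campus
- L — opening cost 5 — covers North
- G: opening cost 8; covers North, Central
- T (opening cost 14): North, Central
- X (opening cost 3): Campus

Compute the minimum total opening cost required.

11

Choose G and X: together they cover North, Central, Campus — every zone.
Total opening cost: 8 + 3 = 11.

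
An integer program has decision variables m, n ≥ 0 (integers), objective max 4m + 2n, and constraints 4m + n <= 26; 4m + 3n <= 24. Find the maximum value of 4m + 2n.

24

(m,n)=(6,0): 4·6+1·0=24≤26, 4·6+3·0=24≤24, objective 24.
(m,n)=(5,1): 4·5+1·1=21≤26, 4·5+3·1=23≤24, objective 22.
(m,n)=(5,0): 4·5+1·0=20≤26, 4·5+3·0=20≤24, objective 20.
The best lattice point is (6,0), giving 24.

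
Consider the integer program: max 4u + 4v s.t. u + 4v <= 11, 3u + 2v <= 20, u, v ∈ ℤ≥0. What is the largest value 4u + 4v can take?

28

(u,v)=(6,1): 1·6+4·1=10≤11, 3·6+2·1=20≤20, objective 28.
(u,v)=(5,1): 1·5+4·1=9≤11, 3·5+2·1=17≤20, objective 24.
(u,v)=(6,0): 1·6+4·0=6≤11, 3·6+2·0=18≤20, objective 24.
The best lattice point is (6,1), giving 28.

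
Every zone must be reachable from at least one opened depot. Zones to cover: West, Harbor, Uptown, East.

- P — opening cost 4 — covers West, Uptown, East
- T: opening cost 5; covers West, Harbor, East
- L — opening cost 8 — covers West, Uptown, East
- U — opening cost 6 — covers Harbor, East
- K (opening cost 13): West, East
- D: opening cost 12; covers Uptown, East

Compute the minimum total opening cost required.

This is a weighted set-cover instance.
Choose P and T: together they cover West, Harbor, Uptown, East — every zone.
Total opening cost: 4 + 5 = 9.
No cover costs less than 9.

9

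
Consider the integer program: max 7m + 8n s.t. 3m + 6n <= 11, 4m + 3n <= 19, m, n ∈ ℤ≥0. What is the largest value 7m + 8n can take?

21

The continuous relaxation peaks at (3.67, 0) with value 25.67; rounding to a feasible lattice point costs some objective.
(m,n)=(3,0): 3·3+6·0=9≤11, 4·3+3·0=12≤19, objective 21.
(m,n)=(2,0): 3·2+6·0=6≤11, 4·2+3·0=8≤19, objective 14.
Maximum is 21 at (m,n)=(3,0).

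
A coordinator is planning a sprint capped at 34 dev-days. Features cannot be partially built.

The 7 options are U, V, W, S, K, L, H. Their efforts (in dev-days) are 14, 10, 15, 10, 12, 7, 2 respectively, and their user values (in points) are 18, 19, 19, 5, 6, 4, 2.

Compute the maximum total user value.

44

Treat it as a binary knapsack problem.
Allowing fractional choices, the relaxed optimum would be about 49.7, but features are indivisible.
U + V + L + H: effort 14 + 10 + 7 + 2 = 33 ≤ 34, user value 18 + 19 + 4 + 2 = 43.
V + W + L: effort 10 + 15 + 7 = 32 ≤ 34, user value 19 + 19 + 4 = 42.
V + W + L + H: effort 10 + 15 + 7 + 2 = 34 ≤ 34, user value 19 + 19 + 4 + 2 = 44.
Best is V, W, L, and H with total user value 44.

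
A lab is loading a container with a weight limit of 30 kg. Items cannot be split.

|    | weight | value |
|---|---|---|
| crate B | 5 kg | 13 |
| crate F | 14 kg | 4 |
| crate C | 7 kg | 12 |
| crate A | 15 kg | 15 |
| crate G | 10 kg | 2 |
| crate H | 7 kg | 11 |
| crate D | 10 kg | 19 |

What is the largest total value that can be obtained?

Allowing fractional choices, the relaxed optimum would be about 56.0, but items are indivisible.
crate B + crate A + crate D: weight 5 + 15 + 10 = 30 ≤ 30, value 13 + 15 + 19 = 47.
crate B + crate C + crate H + crate D: weight 5 + 7 + 7 + 10 = 29 ≤ 30, value 13 + 12 + 11 + 19 = 55.
Best is crate B, crate C, crate H, and crate D with total value 55.

55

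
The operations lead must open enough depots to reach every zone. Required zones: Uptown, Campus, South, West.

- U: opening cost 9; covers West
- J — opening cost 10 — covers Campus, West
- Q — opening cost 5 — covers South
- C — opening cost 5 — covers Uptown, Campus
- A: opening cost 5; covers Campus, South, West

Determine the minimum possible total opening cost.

This is an integer covering problem.
Choose C and A: together they cover Uptown, Campus, South, West — every zone.
Total opening cost: 5 + 5 = 10.
No cover costs less than 10.

10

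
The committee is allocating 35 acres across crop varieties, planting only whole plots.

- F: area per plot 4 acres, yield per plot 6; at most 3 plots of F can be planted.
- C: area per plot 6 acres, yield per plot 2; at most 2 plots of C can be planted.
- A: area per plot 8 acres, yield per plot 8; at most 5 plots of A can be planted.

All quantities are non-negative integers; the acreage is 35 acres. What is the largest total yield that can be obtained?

36

This is a bounded integer knapsack.
Take 2×F and 3×A: area 32 ≤ 35, yield 2·6 + 3·8 = 36.
No other integer combination yields more.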